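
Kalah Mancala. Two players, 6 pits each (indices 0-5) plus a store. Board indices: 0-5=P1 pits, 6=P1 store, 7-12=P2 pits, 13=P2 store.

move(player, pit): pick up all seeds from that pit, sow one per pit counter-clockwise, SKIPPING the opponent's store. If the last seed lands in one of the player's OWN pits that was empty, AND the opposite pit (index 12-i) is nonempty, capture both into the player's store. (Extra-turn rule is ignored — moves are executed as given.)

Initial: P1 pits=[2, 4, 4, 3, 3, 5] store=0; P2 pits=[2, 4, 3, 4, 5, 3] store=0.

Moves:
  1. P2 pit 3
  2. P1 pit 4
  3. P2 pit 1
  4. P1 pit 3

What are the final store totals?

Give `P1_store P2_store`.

Move 1: P2 pit3 -> P1=[3,4,4,3,3,5](0) P2=[2,4,3,0,6,4](1)
Move 2: P1 pit4 -> P1=[3,4,4,3,0,6](1) P2=[3,4,3,0,6,4](1)
Move 3: P2 pit1 -> P1=[3,4,4,3,0,6](1) P2=[3,0,4,1,7,5](1)
Move 4: P1 pit3 -> P1=[3,4,4,0,1,7](2) P2=[3,0,4,1,7,5](1)

Answer: 2 1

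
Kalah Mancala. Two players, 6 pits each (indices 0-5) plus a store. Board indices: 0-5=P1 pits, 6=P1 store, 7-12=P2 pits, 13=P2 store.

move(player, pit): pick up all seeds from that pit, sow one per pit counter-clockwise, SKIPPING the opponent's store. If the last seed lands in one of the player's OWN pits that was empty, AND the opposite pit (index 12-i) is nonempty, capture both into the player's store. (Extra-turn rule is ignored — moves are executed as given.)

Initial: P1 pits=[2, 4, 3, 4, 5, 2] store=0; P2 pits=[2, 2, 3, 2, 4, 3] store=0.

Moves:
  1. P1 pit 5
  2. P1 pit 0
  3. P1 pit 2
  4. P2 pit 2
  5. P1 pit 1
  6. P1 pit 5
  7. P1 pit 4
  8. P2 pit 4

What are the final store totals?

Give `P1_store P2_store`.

Answer: 5 1

Derivation:
Move 1: P1 pit5 -> P1=[2,4,3,4,5,0](1) P2=[3,2,3,2,4,3](0)
Move 2: P1 pit0 -> P1=[0,5,4,4,5,0](1) P2=[3,2,3,2,4,3](0)
Move 3: P1 pit2 -> P1=[0,5,0,5,6,1](2) P2=[3,2,3,2,4,3](0)
Move 4: P2 pit2 -> P1=[0,5,0,5,6,1](2) P2=[3,2,0,3,5,4](0)
Move 5: P1 pit1 -> P1=[0,0,1,6,7,2](3) P2=[3,2,0,3,5,4](0)
Move 6: P1 pit5 -> P1=[0,0,1,6,7,0](4) P2=[4,2,0,3,5,4](0)
Move 7: P1 pit4 -> P1=[0,0,1,6,0,1](5) P2=[5,3,1,4,6,4](0)
Move 8: P2 pit4 -> P1=[1,1,2,7,0,1](5) P2=[5,3,1,4,0,5](1)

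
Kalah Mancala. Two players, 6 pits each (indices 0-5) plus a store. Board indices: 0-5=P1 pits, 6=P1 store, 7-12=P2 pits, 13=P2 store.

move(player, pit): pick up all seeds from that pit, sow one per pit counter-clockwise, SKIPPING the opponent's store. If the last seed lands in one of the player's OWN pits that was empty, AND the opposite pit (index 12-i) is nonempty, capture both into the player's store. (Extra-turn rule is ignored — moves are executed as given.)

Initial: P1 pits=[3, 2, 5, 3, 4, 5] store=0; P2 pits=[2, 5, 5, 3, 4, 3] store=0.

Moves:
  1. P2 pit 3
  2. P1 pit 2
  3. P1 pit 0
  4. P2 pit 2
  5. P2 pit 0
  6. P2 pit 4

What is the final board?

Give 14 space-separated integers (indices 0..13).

Answer: 2 4 2 6 5 6 1 0 6 1 2 0 6 3

Derivation:
Move 1: P2 pit3 -> P1=[3,2,5,3,4,5](0) P2=[2,5,5,0,5,4](1)
Move 2: P1 pit2 -> P1=[3,2,0,4,5,6](1) P2=[3,5,5,0,5,4](1)
Move 3: P1 pit0 -> P1=[0,3,1,5,5,6](1) P2=[3,5,5,0,5,4](1)
Move 4: P2 pit2 -> P1=[1,3,1,5,5,6](1) P2=[3,5,0,1,6,5](2)
Move 5: P2 pit0 -> P1=[1,3,1,5,5,6](1) P2=[0,6,1,2,6,5](2)
Move 6: P2 pit4 -> P1=[2,4,2,6,5,6](1) P2=[0,6,1,2,0,6](3)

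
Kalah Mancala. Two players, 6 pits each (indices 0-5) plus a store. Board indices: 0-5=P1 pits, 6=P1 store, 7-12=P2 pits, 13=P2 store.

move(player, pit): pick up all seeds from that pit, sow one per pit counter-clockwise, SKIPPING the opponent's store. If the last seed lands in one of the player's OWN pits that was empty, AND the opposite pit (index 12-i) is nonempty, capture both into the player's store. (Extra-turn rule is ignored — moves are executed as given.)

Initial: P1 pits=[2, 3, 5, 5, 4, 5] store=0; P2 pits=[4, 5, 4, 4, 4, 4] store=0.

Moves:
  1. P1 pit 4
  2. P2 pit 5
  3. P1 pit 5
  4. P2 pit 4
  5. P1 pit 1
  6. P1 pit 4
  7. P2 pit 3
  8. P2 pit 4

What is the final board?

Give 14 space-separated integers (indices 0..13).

Move 1: P1 pit4 -> P1=[2,3,5,5,0,6](1) P2=[5,6,4,4,4,4](0)
Move 2: P2 pit5 -> P1=[3,4,6,5,0,6](1) P2=[5,6,4,4,4,0](1)
Move 3: P1 pit5 -> P1=[3,4,6,5,0,0](2) P2=[6,7,5,5,5,0](1)
Move 4: P2 pit4 -> P1=[4,5,7,5,0,0](2) P2=[6,7,5,5,0,1](2)
Move 5: P1 pit1 -> P1=[4,0,8,6,1,1](3) P2=[6,7,5,5,0,1](2)
Move 6: P1 pit4 -> P1=[4,0,8,6,0,2](3) P2=[6,7,5,5,0,1](2)
Move 7: P2 pit3 -> P1=[5,1,8,6,0,2](3) P2=[6,7,5,0,1,2](3)
Move 8: P2 pit4 -> P1=[5,1,8,6,0,2](3) P2=[6,7,5,0,0,3](3)

Answer: 5 1 8 6 0 2 3 6 7 5 0 0 3 3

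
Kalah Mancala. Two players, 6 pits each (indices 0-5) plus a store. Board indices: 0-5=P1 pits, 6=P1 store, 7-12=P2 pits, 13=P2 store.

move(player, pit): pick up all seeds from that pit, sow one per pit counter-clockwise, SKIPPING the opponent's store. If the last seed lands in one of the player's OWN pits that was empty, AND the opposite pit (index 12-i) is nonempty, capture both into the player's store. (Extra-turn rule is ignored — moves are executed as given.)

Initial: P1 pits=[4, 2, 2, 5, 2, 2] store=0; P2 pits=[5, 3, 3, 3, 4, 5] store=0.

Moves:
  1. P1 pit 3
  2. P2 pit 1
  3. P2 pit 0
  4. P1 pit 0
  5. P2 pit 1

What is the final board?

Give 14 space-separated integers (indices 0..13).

Answer: 0 3 3 1 4 3 1 0 0 6 5 6 7 1

Derivation:
Move 1: P1 pit3 -> P1=[4,2,2,0,3,3](1) P2=[6,4,3,3,4,5](0)
Move 2: P2 pit1 -> P1=[4,2,2,0,3,3](1) P2=[6,0,4,4,5,6](0)
Move 3: P2 pit0 -> P1=[4,2,2,0,3,3](1) P2=[0,1,5,5,6,7](1)
Move 4: P1 pit0 -> P1=[0,3,3,1,4,3](1) P2=[0,1,5,5,6,7](1)
Move 5: P2 pit1 -> P1=[0,3,3,1,4,3](1) P2=[0,0,6,5,6,7](1)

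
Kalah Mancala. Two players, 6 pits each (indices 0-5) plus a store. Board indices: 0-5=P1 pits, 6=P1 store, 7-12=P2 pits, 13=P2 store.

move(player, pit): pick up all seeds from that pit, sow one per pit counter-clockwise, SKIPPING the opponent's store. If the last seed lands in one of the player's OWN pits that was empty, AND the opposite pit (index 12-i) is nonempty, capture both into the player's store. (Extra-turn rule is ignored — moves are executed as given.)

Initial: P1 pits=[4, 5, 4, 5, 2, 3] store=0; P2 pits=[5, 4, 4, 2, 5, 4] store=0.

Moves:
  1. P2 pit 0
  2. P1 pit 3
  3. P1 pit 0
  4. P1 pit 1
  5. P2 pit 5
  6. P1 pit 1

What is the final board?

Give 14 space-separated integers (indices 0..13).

Answer: 1 0 8 3 5 5 2 2 6 5 3 6 0 1

Derivation:
Move 1: P2 pit0 -> P1=[4,5,4,5,2,3](0) P2=[0,5,5,3,6,5](0)
Move 2: P1 pit3 -> P1=[4,5,4,0,3,4](1) P2=[1,6,5,3,6,5](0)
Move 3: P1 pit0 -> P1=[0,6,5,1,4,4](1) P2=[1,6,5,3,6,5](0)
Move 4: P1 pit1 -> P1=[0,0,6,2,5,5](2) P2=[2,6,5,3,6,5](0)
Move 5: P2 pit5 -> P1=[1,1,7,3,5,5](2) P2=[2,6,5,3,6,0](1)
Move 6: P1 pit1 -> P1=[1,0,8,3,5,5](2) P2=[2,6,5,3,6,0](1)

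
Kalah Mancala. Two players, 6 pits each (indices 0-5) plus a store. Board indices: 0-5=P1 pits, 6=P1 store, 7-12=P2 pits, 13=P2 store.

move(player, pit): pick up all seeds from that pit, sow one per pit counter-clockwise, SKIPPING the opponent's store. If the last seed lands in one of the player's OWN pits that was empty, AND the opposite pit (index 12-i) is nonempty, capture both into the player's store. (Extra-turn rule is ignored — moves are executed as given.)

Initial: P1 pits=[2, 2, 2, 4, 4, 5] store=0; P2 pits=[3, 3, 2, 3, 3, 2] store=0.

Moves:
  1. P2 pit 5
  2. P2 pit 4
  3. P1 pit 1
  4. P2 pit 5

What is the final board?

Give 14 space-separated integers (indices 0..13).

Answer: 4 0 3 5 4 5 0 3 3 2 3 0 0 3

Derivation:
Move 1: P2 pit5 -> P1=[3,2,2,4,4,5](0) P2=[3,3,2,3,3,0](1)
Move 2: P2 pit4 -> P1=[4,2,2,4,4,5](0) P2=[3,3,2,3,0,1](2)
Move 3: P1 pit1 -> P1=[4,0,3,5,4,5](0) P2=[3,3,2,3,0,1](2)
Move 4: P2 pit5 -> P1=[4,0,3,5,4,5](0) P2=[3,3,2,3,0,0](3)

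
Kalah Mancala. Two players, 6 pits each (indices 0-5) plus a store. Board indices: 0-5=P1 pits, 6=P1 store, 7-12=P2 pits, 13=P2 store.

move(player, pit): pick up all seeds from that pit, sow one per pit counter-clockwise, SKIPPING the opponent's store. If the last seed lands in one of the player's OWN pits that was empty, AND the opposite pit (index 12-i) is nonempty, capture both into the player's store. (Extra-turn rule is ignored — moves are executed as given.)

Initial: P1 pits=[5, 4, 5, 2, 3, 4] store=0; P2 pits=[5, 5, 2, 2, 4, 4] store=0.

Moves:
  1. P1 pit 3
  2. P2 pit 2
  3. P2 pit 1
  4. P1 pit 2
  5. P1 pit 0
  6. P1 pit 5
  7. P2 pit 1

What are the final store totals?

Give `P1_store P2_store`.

Move 1: P1 pit3 -> P1=[5,4,5,0,4,5](0) P2=[5,5,2,2,4,4](0)
Move 2: P2 pit2 -> P1=[5,4,5,0,4,5](0) P2=[5,5,0,3,5,4](0)
Move 3: P2 pit1 -> P1=[5,4,5,0,4,5](0) P2=[5,0,1,4,6,5](1)
Move 4: P1 pit2 -> P1=[5,4,0,1,5,6](1) P2=[6,0,1,4,6,5](1)
Move 5: P1 pit0 -> P1=[0,5,1,2,6,7](1) P2=[6,0,1,4,6,5](1)
Move 6: P1 pit5 -> P1=[0,5,1,2,6,0](2) P2=[7,1,2,5,7,6](1)
Move 7: P2 pit1 -> P1=[0,5,1,2,6,0](2) P2=[7,0,3,5,7,6](1)

Answer: 2 1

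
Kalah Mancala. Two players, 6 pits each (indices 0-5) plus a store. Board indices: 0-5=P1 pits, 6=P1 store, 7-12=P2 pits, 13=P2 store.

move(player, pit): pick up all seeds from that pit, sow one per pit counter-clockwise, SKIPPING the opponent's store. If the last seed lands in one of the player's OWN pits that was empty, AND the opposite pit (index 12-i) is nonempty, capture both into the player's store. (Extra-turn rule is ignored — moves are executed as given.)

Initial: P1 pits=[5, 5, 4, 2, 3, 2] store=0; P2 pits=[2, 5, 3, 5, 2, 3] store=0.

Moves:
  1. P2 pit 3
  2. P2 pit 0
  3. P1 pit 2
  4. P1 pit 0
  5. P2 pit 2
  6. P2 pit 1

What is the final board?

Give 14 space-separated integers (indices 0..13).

Answer: 1 7 1 4 5 4 2 0 0 1 2 5 6 3

Derivation:
Move 1: P2 pit3 -> P1=[6,6,4,2,3,2](0) P2=[2,5,3,0,3,4](1)
Move 2: P2 pit0 -> P1=[6,6,4,2,3,2](0) P2=[0,6,4,0,3,4](1)
Move 3: P1 pit2 -> P1=[6,6,0,3,4,3](1) P2=[0,6,4,0,3,4](1)
Move 4: P1 pit0 -> P1=[0,7,1,4,5,4](2) P2=[0,6,4,0,3,4](1)
Move 5: P2 pit2 -> P1=[0,7,1,4,5,4](2) P2=[0,6,0,1,4,5](2)
Move 6: P2 pit1 -> P1=[1,7,1,4,5,4](2) P2=[0,0,1,2,5,6](3)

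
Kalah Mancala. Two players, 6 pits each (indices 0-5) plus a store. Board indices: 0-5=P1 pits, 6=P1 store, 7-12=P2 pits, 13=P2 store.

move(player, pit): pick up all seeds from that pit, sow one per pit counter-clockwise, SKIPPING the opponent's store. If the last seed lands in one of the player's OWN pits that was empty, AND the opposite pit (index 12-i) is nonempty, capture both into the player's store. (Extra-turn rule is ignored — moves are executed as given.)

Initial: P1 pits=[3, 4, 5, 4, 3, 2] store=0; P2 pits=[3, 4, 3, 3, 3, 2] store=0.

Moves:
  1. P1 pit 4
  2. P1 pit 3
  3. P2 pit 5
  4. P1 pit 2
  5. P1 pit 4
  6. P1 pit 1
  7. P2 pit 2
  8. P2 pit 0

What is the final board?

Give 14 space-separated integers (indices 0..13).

Answer: 0 0 1 2 1 7 4 0 5 1 5 5 1 7

Derivation:
Move 1: P1 pit4 -> P1=[3,4,5,4,0,3](1) P2=[4,4,3,3,3,2](0)
Move 2: P1 pit3 -> P1=[3,4,5,0,1,4](2) P2=[5,4,3,3,3,2](0)
Move 3: P2 pit5 -> P1=[4,4,5,0,1,4](2) P2=[5,4,3,3,3,0](1)
Move 4: P1 pit2 -> P1=[4,4,0,1,2,5](3) P2=[6,4,3,3,3,0](1)
Move 5: P1 pit4 -> P1=[4,4,0,1,0,6](4) P2=[6,4,3,3,3,0](1)
Move 6: P1 pit1 -> P1=[4,0,1,2,1,7](4) P2=[6,4,3,3,3,0](1)
Move 7: P2 pit2 -> P1=[0,0,1,2,1,7](4) P2=[6,4,0,4,4,0](6)
Move 8: P2 pit0 -> P1=[0,0,1,2,1,7](4) P2=[0,5,1,5,5,1](7)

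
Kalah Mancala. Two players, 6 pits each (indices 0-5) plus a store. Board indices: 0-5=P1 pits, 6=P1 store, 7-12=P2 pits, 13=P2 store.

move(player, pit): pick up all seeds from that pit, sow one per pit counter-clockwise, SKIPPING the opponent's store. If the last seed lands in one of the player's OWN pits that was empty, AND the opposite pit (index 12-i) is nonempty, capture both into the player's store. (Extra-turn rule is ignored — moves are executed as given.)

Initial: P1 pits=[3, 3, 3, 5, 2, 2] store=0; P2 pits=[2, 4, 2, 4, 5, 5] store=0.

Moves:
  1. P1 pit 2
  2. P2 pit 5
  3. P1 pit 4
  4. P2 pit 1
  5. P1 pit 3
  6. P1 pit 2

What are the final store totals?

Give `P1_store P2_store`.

Answer: 7 6

Derivation:
Move 1: P1 pit2 -> P1=[3,3,0,6,3,3](0) P2=[2,4,2,4,5,5](0)
Move 2: P2 pit5 -> P1=[4,4,1,7,3,3](0) P2=[2,4,2,4,5,0](1)
Move 3: P1 pit4 -> P1=[4,4,1,7,0,4](1) P2=[3,4,2,4,5,0](1)
Move 4: P2 pit1 -> P1=[0,4,1,7,0,4](1) P2=[3,0,3,5,6,0](6)
Move 5: P1 pit3 -> P1=[0,4,1,0,1,5](2) P2=[4,1,4,6,6,0](6)
Move 6: P1 pit2 -> P1=[0,4,0,0,1,5](7) P2=[4,1,0,6,6,0](6)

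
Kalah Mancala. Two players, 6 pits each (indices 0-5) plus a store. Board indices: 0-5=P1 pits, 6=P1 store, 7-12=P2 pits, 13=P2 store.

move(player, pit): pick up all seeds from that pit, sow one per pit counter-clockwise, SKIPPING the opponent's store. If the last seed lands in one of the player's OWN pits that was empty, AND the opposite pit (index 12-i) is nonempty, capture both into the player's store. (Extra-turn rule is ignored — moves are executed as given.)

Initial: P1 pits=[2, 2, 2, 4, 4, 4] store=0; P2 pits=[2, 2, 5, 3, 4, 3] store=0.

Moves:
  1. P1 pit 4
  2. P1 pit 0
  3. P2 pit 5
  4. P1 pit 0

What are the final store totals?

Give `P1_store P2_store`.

Answer: 1 1

Derivation:
Move 1: P1 pit4 -> P1=[2,2,2,4,0,5](1) P2=[3,3,5,3,4,3](0)
Move 2: P1 pit0 -> P1=[0,3,3,4,0,5](1) P2=[3,3,5,3,4,3](0)
Move 3: P2 pit5 -> P1=[1,4,3,4,0,5](1) P2=[3,3,5,3,4,0](1)
Move 4: P1 pit0 -> P1=[0,5,3,4,0,5](1) P2=[3,3,5,3,4,0](1)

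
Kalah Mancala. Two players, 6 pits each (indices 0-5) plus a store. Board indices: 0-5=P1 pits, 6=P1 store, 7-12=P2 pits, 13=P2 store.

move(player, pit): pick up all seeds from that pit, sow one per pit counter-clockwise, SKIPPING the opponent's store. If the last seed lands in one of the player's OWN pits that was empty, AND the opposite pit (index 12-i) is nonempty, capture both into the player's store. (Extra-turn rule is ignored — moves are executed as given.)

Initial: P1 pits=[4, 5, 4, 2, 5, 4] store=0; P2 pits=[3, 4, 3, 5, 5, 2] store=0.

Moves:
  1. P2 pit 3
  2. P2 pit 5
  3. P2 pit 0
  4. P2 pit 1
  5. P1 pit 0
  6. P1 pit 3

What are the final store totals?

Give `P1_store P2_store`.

Move 1: P2 pit3 -> P1=[5,6,4,2,5,4](0) P2=[3,4,3,0,6,3](1)
Move 2: P2 pit5 -> P1=[6,7,4,2,5,4](0) P2=[3,4,3,0,6,0](2)
Move 3: P2 pit0 -> P1=[6,7,0,2,5,4](0) P2=[0,5,4,0,6,0](7)
Move 4: P2 pit1 -> P1=[6,7,0,2,5,4](0) P2=[0,0,5,1,7,1](8)
Move 5: P1 pit0 -> P1=[0,8,1,3,6,5](1) P2=[0,0,5,1,7,1](8)
Move 6: P1 pit3 -> P1=[0,8,1,0,7,6](2) P2=[0,0,5,1,7,1](8)

Answer: 2 8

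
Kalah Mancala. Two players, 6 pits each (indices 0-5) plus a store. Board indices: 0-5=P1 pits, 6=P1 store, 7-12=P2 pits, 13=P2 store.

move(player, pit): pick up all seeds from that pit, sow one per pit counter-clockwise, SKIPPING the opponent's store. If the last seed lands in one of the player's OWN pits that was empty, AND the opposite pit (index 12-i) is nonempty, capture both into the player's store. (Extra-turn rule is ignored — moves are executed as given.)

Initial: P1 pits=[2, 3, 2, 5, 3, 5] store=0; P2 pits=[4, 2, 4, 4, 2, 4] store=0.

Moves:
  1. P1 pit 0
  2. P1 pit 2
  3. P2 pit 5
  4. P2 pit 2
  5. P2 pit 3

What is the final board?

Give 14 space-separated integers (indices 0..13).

Answer: 2 6 1 6 4 6 0 4 2 0 0 4 2 3

Derivation:
Move 1: P1 pit0 -> P1=[0,4,3,5,3,5](0) P2=[4,2,4,4,2,4](0)
Move 2: P1 pit2 -> P1=[0,4,0,6,4,6](0) P2=[4,2,4,4,2,4](0)
Move 3: P2 pit5 -> P1=[1,5,1,6,4,6](0) P2=[4,2,4,4,2,0](1)
Move 4: P2 pit2 -> P1=[1,5,1,6,4,6](0) P2=[4,2,0,5,3,1](2)
Move 5: P2 pit3 -> P1=[2,6,1,6,4,6](0) P2=[4,2,0,0,4,2](3)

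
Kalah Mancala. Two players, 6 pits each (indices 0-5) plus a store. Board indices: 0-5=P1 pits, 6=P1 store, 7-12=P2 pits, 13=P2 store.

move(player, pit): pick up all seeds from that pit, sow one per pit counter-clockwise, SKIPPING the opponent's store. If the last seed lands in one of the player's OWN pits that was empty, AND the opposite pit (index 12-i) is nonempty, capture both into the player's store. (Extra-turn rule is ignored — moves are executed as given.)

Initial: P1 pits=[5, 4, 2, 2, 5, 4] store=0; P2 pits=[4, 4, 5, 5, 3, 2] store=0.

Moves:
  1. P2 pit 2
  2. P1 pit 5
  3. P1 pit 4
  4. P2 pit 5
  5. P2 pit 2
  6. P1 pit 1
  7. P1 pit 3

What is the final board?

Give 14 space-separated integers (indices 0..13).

Move 1: P2 pit2 -> P1=[6,4,2,2,5,4](0) P2=[4,4,0,6,4,3](1)
Move 2: P1 pit5 -> P1=[6,4,2,2,5,0](1) P2=[5,5,1,6,4,3](1)
Move 3: P1 pit4 -> P1=[6,4,2,2,0,1](2) P2=[6,6,2,6,4,3](1)
Move 4: P2 pit5 -> P1=[7,5,2,2,0,1](2) P2=[6,6,2,6,4,0](2)
Move 5: P2 pit2 -> P1=[7,5,2,2,0,1](2) P2=[6,6,0,7,5,0](2)
Move 6: P1 pit1 -> P1=[7,0,3,3,1,2](3) P2=[6,6,0,7,5,0](2)
Move 7: P1 pit3 -> P1=[7,0,3,0,2,3](4) P2=[6,6,0,7,5,0](2)

Answer: 7 0 3 0 2 3 4 6 6 0 7 5 0 2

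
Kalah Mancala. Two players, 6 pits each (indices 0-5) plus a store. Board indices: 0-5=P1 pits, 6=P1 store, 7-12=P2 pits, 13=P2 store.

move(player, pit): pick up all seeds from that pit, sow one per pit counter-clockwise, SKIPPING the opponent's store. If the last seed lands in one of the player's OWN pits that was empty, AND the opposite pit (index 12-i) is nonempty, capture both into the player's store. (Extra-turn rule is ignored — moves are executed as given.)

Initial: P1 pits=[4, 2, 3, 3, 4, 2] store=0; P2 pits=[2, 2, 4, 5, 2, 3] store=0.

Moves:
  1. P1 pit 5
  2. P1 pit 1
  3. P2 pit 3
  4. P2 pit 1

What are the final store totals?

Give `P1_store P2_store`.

Answer: 1 6

Derivation:
Move 1: P1 pit5 -> P1=[4,2,3,3,4,0](1) P2=[3,2,4,5,2,3](0)
Move 2: P1 pit1 -> P1=[4,0,4,4,4,0](1) P2=[3,2,4,5,2,3](0)
Move 3: P2 pit3 -> P1=[5,1,4,4,4,0](1) P2=[3,2,4,0,3,4](1)
Move 4: P2 pit1 -> P1=[5,1,0,4,4,0](1) P2=[3,0,5,0,3,4](6)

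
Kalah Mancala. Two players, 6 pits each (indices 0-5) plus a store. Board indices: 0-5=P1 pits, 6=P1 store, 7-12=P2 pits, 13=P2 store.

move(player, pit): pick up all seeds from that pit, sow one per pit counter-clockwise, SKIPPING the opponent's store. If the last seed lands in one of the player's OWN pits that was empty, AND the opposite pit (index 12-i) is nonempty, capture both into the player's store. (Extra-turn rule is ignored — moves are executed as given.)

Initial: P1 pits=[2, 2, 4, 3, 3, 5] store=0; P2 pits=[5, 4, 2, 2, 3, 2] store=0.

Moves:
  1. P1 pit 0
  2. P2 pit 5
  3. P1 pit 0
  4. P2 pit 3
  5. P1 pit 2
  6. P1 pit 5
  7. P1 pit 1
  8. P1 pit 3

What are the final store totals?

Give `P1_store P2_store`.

Answer: 11 1

Derivation:
Move 1: P1 pit0 -> P1=[0,3,5,3,3,5](0) P2=[5,4,2,2,3,2](0)
Move 2: P2 pit5 -> P1=[1,3,5,3,3,5](0) P2=[5,4,2,2,3,0](1)
Move 3: P1 pit0 -> P1=[0,4,5,3,3,5](0) P2=[5,4,2,2,3,0](1)
Move 4: P2 pit3 -> P1=[0,4,5,3,3,5](0) P2=[5,4,2,0,4,1](1)
Move 5: P1 pit2 -> P1=[0,4,0,4,4,6](1) P2=[6,4,2,0,4,1](1)
Move 6: P1 pit5 -> P1=[0,4,0,4,4,0](2) P2=[7,5,3,1,5,1](1)
Move 7: P1 pit1 -> P1=[0,0,1,5,5,0](10) P2=[0,5,3,1,5,1](1)
Move 8: P1 pit3 -> P1=[0,0,1,0,6,1](11) P2=[1,6,3,1,5,1](1)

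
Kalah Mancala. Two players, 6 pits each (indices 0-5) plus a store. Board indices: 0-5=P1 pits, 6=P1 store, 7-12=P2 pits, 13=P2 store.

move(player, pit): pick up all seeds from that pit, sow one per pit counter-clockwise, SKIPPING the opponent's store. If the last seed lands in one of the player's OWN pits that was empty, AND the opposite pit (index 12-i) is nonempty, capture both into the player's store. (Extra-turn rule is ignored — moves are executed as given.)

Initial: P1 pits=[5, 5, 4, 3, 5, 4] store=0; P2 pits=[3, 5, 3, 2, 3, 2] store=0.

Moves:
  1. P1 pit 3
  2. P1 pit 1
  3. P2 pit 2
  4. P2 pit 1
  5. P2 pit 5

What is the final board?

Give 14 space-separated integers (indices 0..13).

Answer: 6 1 6 1 7 6 2 3 0 1 4 5 0 2

Derivation:
Move 1: P1 pit3 -> P1=[5,5,4,0,6,5](1) P2=[3,5,3,2,3,2](0)
Move 2: P1 pit1 -> P1=[5,0,5,1,7,6](2) P2=[3,5,3,2,3,2](0)
Move 3: P2 pit2 -> P1=[5,0,5,1,7,6](2) P2=[3,5,0,3,4,3](0)
Move 4: P2 pit1 -> P1=[5,0,5,1,7,6](2) P2=[3,0,1,4,5,4](1)
Move 5: P2 pit5 -> P1=[6,1,6,1,7,6](2) P2=[3,0,1,4,5,0](2)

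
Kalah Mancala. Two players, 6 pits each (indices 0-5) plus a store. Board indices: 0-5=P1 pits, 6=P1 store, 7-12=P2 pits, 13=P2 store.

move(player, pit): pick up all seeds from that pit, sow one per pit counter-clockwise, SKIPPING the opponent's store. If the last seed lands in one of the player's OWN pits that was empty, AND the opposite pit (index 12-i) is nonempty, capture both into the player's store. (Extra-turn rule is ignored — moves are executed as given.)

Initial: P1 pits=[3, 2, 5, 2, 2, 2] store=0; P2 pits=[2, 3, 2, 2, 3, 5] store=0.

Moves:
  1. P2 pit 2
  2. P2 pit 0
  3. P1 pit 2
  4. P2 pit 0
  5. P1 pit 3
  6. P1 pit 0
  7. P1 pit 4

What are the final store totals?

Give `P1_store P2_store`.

Answer: 2 3

Derivation:
Move 1: P2 pit2 -> P1=[3,2,5,2,2,2](0) P2=[2,3,0,3,4,5](0)
Move 2: P2 pit0 -> P1=[3,2,5,0,2,2](0) P2=[0,4,0,3,4,5](3)
Move 3: P1 pit2 -> P1=[3,2,0,1,3,3](1) P2=[1,4,0,3,4,5](3)
Move 4: P2 pit0 -> P1=[3,2,0,1,3,3](1) P2=[0,5,0,3,4,5](3)
Move 5: P1 pit3 -> P1=[3,2,0,0,4,3](1) P2=[0,5,0,3,4,5](3)
Move 6: P1 pit0 -> P1=[0,3,1,1,4,3](1) P2=[0,5,0,3,4,5](3)
Move 7: P1 pit4 -> P1=[0,3,1,1,0,4](2) P2=[1,6,0,3,4,5](3)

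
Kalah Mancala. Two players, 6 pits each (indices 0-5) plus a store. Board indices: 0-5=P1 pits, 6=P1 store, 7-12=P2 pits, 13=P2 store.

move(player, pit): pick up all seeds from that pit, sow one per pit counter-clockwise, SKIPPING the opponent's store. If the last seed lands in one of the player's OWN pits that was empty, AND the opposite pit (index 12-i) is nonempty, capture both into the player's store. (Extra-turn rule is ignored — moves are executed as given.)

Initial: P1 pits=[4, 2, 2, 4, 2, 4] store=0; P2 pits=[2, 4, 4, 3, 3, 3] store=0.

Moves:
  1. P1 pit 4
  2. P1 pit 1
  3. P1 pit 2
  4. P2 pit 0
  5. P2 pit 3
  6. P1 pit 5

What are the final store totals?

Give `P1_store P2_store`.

Answer: 2 1

Derivation:
Move 1: P1 pit4 -> P1=[4,2,2,4,0,5](1) P2=[2,4,4,3,3,3](0)
Move 2: P1 pit1 -> P1=[4,0,3,5,0,5](1) P2=[2,4,4,3,3,3](0)
Move 3: P1 pit2 -> P1=[4,0,0,6,1,6](1) P2=[2,4,4,3,3,3](0)
Move 4: P2 pit0 -> P1=[4,0,0,6,1,6](1) P2=[0,5,5,3,3,3](0)
Move 5: P2 pit3 -> P1=[4,0,0,6,1,6](1) P2=[0,5,5,0,4,4](1)
Move 6: P1 pit5 -> P1=[4,0,0,6,1,0](2) P2=[1,6,6,1,5,4](1)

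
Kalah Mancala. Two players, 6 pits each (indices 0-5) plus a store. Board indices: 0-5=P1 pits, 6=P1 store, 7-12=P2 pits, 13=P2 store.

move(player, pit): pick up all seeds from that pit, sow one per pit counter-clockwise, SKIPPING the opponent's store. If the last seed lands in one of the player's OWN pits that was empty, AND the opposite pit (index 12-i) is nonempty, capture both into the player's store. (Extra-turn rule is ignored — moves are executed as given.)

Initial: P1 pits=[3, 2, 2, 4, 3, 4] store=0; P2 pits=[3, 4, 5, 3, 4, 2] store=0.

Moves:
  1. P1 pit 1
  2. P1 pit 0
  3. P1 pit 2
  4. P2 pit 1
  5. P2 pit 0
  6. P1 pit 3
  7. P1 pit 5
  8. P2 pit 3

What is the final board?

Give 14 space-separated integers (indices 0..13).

Answer: 1 2 1 1 5 0 3 2 3 9 0 7 4 1

Derivation:
Move 1: P1 pit1 -> P1=[3,0,3,5,3,4](0) P2=[3,4,5,3,4,2](0)
Move 2: P1 pit0 -> P1=[0,1,4,6,3,4](0) P2=[3,4,5,3,4,2](0)
Move 3: P1 pit2 -> P1=[0,1,0,7,4,5](1) P2=[3,4,5,3,4,2](0)
Move 4: P2 pit1 -> P1=[0,1,0,7,4,5](1) P2=[3,0,6,4,5,3](0)
Move 5: P2 pit0 -> P1=[0,1,0,7,4,5](1) P2=[0,1,7,5,5,3](0)
Move 6: P1 pit3 -> P1=[0,1,0,0,5,6](2) P2=[1,2,8,6,5,3](0)
Move 7: P1 pit5 -> P1=[0,1,0,0,5,0](3) P2=[2,3,9,7,6,3](0)
Move 8: P2 pit3 -> P1=[1,2,1,1,5,0](3) P2=[2,3,9,0,7,4](1)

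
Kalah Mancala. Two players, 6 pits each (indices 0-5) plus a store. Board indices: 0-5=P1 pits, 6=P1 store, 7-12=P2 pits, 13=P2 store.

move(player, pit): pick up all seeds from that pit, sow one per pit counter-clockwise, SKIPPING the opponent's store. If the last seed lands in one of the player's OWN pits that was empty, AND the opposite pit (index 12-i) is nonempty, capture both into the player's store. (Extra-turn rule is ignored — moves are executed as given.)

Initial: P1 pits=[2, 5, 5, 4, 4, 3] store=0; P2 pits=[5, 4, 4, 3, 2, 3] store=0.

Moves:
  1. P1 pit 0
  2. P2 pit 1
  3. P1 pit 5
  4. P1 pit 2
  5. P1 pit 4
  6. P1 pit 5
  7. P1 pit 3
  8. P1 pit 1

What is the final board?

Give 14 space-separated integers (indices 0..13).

Answer: 0 0 1 1 2 2 6 11 4 6 4 3 4 0

Derivation:
Move 1: P1 pit0 -> P1=[0,6,6,4,4,3](0) P2=[5,4,4,3,2,3](0)
Move 2: P2 pit1 -> P1=[0,6,6,4,4,3](0) P2=[5,0,5,4,3,4](0)
Move 3: P1 pit5 -> P1=[0,6,6,4,4,0](1) P2=[6,1,5,4,3,4](0)
Move 4: P1 pit2 -> P1=[0,6,0,5,5,1](2) P2=[7,2,5,4,3,4](0)
Move 5: P1 pit4 -> P1=[0,6,0,5,0,2](3) P2=[8,3,6,4,3,4](0)
Move 6: P1 pit5 -> P1=[0,6,0,5,0,0](4) P2=[9,3,6,4,3,4](0)
Move 7: P1 pit3 -> P1=[0,6,0,0,1,1](5) P2=[10,4,6,4,3,4](0)
Move 8: P1 pit1 -> P1=[0,0,1,1,2,2](6) P2=[11,4,6,4,3,4](0)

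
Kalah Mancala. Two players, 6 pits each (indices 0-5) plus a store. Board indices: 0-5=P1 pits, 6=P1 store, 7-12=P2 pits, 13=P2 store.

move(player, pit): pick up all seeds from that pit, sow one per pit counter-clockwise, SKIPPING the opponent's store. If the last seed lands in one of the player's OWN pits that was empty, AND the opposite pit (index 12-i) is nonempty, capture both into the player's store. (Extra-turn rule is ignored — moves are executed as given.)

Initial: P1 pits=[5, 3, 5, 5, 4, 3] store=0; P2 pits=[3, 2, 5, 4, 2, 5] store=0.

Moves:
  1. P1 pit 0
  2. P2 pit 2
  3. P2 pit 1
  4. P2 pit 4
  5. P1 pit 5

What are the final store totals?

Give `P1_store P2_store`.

Answer: 1 2

Derivation:
Move 1: P1 pit0 -> P1=[0,4,6,6,5,4](0) P2=[3,2,5,4,2,5](0)
Move 2: P2 pit2 -> P1=[1,4,6,6,5,4](0) P2=[3,2,0,5,3,6](1)
Move 3: P2 pit1 -> P1=[1,4,6,6,5,4](0) P2=[3,0,1,6,3,6](1)
Move 4: P2 pit4 -> P1=[2,4,6,6,5,4](0) P2=[3,0,1,6,0,7](2)
Move 5: P1 pit5 -> P1=[2,4,6,6,5,0](1) P2=[4,1,2,6,0,7](2)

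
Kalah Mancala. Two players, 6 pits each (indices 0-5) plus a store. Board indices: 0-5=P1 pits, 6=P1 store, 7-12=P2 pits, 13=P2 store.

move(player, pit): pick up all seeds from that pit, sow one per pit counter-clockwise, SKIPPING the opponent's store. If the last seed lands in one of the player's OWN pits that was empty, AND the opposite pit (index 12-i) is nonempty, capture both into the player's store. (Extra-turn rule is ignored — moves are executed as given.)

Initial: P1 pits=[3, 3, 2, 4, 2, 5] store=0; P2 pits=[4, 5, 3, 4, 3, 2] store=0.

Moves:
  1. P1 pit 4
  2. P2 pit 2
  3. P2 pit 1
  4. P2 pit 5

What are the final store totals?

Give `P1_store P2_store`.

Move 1: P1 pit4 -> P1=[3,3,2,4,0,6](1) P2=[4,5,3,4,3,2](0)
Move 2: P2 pit2 -> P1=[3,3,2,4,0,6](1) P2=[4,5,0,5,4,3](0)
Move 3: P2 pit1 -> P1=[3,3,2,4,0,6](1) P2=[4,0,1,6,5,4](1)
Move 4: P2 pit5 -> P1=[4,4,3,4,0,6](1) P2=[4,0,1,6,5,0](2)

Answer: 1 2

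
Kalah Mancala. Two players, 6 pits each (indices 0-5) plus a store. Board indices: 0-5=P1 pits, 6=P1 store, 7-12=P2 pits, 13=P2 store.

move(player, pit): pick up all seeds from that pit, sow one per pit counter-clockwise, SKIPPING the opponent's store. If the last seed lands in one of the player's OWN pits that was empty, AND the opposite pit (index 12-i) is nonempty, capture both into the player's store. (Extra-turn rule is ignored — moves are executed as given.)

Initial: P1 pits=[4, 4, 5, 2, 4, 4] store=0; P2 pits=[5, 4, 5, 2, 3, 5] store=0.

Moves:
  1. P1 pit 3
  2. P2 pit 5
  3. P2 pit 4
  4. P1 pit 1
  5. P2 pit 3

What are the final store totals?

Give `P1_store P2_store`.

Move 1: P1 pit3 -> P1=[4,4,5,0,5,5](0) P2=[5,4,5,2,3,5](0)
Move 2: P2 pit5 -> P1=[5,5,6,1,5,5](0) P2=[5,4,5,2,3,0](1)
Move 3: P2 pit4 -> P1=[6,5,6,1,5,5](0) P2=[5,4,5,2,0,1](2)
Move 4: P1 pit1 -> P1=[6,0,7,2,6,6](1) P2=[5,4,5,2,0,1](2)
Move 5: P2 pit3 -> P1=[6,0,7,2,6,6](1) P2=[5,4,5,0,1,2](2)

Answer: 1 2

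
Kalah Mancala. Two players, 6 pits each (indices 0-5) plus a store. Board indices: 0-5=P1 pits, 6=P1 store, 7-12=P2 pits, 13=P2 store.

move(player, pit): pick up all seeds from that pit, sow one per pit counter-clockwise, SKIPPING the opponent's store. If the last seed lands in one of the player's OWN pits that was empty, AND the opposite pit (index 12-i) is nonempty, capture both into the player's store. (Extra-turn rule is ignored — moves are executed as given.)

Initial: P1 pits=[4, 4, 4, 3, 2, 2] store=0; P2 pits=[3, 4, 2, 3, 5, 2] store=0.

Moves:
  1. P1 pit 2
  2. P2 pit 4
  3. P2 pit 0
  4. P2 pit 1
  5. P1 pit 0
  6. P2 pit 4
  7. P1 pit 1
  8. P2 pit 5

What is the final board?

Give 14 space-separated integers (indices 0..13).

Move 1: P1 pit2 -> P1=[4,4,0,4,3,3](1) P2=[3,4,2,3,5,2](0)
Move 2: P2 pit4 -> P1=[5,5,1,4,3,3](1) P2=[3,4,2,3,0,3](1)
Move 3: P2 pit0 -> P1=[5,5,1,4,3,3](1) P2=[0,5,3,4,0,3](1)
Move 4: P2 pit1 -> P1=[5,5,1,4,3,3](1) P2=[0,0,4,5,1,4](2)
Move 5: P1 pit0 -> P1=[0,6,2,5,4,4](1) P2=[0,0,4,5,1,4](2)
Move 6: P2 pit4 -> P1=[0,6,2,5,4,4](1) P2=[0,0,4,5,0,5](2)
Move 7: P1 pit1 -> P1=[0,0,3,6,5,5](2) P2=[1,0,4,5,0,5](2)
Move 8: P2 pit5 -> P1=[1,1,4,7,5,5](2) P2=[1,0,4,5,0,0](3)

Answer: 1 1 4 7 5 5 2 1 0 4 5 0 0 3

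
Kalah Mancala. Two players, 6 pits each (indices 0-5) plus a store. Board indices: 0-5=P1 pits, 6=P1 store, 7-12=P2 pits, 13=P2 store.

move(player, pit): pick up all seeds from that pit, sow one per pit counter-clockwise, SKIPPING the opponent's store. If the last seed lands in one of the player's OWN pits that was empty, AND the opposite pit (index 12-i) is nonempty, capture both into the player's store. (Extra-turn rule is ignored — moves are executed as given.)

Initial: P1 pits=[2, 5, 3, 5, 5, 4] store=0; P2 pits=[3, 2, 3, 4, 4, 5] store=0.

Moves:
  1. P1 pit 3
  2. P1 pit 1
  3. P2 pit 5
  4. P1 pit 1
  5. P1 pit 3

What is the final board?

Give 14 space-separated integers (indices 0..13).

Move 1: P1 pit3 -> P1=[2,5,3,0,6,5](1) P2=[4,3,3,4,4,5](0)
Move 2: P1 pit1 -> P1=[2,0,4,1,7,6](2) P2=[4,3,3,4,4,5](0)
Move 3: P2 pit5 -> P1=[3,1,5,2,7,6](2) P2=[4,3,3,4,4,0](1)
Move 4: P1 pit1 -> P1=[3,0,6,2,7,6](2) P2=[4,3,3,4,4,0](1)
Move 5: P1 pit3 -> P1=[3,0,6,0,8,7](2) P2=[4,3,3,4,4,0](1)

Answer: 3 0 6 0 8 7 2 4 3 3 4 4 0 1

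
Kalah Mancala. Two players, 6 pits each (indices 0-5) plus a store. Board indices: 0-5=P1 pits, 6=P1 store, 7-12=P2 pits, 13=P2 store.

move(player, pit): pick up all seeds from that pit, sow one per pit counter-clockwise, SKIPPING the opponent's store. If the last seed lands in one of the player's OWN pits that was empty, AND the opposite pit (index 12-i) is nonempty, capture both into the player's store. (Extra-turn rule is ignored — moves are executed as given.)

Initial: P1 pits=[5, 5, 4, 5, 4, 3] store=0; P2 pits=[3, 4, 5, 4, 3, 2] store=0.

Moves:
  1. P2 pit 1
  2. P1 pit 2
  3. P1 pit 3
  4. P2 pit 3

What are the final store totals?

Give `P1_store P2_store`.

Move 1: P2 pit1 -> P1=[5,5,4,5,4,3](0) P2=[3,0,6,5,4,3](0)
Move 2: P1 pit2 -> P1=[5,5,0,6,5,4](1) P2=[3,0,6,5,4,3](0)
Move 3: P1 pit3 -> P1=[5,5,0,0,6,5](2) P2=[4,1,7,5,4,3](0)
Move 4: P2 pit3 -> P1=[6,6,0,0,6,5](2) P2=[4,1,7,0,5,4](1)

Answer: 2 1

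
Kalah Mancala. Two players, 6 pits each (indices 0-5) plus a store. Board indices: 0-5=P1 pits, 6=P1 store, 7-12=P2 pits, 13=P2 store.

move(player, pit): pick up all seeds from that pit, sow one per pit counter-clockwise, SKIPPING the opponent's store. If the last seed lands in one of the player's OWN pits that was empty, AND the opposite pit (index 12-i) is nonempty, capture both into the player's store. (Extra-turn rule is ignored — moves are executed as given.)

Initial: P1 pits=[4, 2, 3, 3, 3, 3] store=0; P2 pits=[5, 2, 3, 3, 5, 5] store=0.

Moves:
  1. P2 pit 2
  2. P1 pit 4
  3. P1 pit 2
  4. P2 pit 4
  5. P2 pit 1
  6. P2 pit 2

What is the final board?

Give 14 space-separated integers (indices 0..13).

Answer: 5 3 1 5 1 5 1 6 0 0 6 0 7 1

Derivation:
Move 1: P2 pit2 -> P1=[4,2,3,3,3,3](0) P2=[5,2,0,4,6,6](0)
Move 2: P1 pit4 -> P1=[4,2,3,3,0,4](1) P2=[6,2,0,4,6,6](0)
Move 3: P1 pit2 -> P1=[4,2,0,4,1,5](1) P2=[6,2,0,4,6,6](0)
Move 4: P2 pit4 -> P1=[5,3,1,5,1,5](1) P2=[6,2,0,4,0,7](1)
Move 5: P2 pit1 -> P1=[5,3,1,5,1,5](1) P2=[6,0,1,5,0,7](1)
Move 6: P2 pit2 -> P1=[5,3,1,5,1,5](1) P2=[6,0,0,6,0,7](1)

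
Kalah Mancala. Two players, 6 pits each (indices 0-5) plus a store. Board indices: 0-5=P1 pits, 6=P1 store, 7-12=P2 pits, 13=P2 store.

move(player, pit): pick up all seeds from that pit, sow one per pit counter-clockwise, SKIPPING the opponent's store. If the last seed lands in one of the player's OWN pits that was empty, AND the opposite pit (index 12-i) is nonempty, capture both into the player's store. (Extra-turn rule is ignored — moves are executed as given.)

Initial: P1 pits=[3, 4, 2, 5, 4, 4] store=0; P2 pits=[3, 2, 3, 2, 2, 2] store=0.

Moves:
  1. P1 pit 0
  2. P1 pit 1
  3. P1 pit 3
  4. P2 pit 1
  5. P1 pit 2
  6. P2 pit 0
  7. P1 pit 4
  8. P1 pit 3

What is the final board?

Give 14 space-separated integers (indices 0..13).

Move 1: P1 pit0 -> P1=[0,5,3,6,4,4](0) P2=[3,2,3,2,2,2](0)
Move 2: P1 pit1 -> P1=[0,0,4,7,5,5](1) P2=[3,2,3,2,2,2](0)
Move 3: P1 pit3 -> P1=[0,0,4,0,6,6](2) P2=[4,3,4,3,2,2](0)
Move 4: P2 pit1 -> P1=[0,0,4,0,6,6](2) P2=[4,0,5,4,3,2](0)
Move 5: P1 pit2 -> P1=[0,0,0,1,7,7](3) P2=[4,0,5,4,3,2](0)
Move 6: P2 pit0 -> P1=[0,0,0,1,7,7](3) P2=[0,1,6,5,4,2](0)
Move 7: P1 pit4 -> P1=[0,0,0,1,0,8](4) P2=[1,2,7,6,5,2](0)
Move 8: P1 pit3 -> P1=[0,0,0,0,0,8](7) P2=[1,0,7,6,5,2](0)

Answer: 0 0 0 0 0 8 7 1 0 7 6 5 2 0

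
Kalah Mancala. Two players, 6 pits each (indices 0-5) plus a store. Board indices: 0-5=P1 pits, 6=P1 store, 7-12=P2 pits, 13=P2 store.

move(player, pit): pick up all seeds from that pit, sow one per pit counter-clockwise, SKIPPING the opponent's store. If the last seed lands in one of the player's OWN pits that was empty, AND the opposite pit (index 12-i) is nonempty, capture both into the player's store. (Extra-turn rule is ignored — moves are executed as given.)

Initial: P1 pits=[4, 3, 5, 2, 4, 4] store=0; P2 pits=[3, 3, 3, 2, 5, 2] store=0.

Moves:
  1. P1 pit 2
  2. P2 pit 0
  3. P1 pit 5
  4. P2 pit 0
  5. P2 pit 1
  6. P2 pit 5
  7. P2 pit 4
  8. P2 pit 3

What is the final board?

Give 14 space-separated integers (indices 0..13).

Answer: 8 6 1 4 6 0 2 0 0 6 0 1 2 4

Derivation:
Move 1: P1 pit2 -> P1=[4,3,0,3,5,5](1) P2=[4,3,3,2,5,2](0)
Move 2: P2 pit0 -> P1=[4,3,0,3,5,5](1) P2=[0,4,4,3,6,2](0)
Move 3: P1 pit5 -> P1=[4,3,0,3,5,0](2) P2=[1,5,5,4,6,2](0)
Move 4: P2 pit0 -> P1=[4,3,0,3,5,0](2) P2=[0,6,5,4,6,2](0)
Move 5: P2 pit1 -> P1=[5,3,0,3,5,0](2) P2=[0,0,6,5,7,3](1)
Move 6: P2 pit5 -> P1=[6,4,0,3,5,0](2) P2=[0,0,6,5,7,0](2)
Move 7: P2 pit4 -> P1=[7,5,1,4,6,0](2) P2=[0,0,6,5,0,1](3)
Move 8: P2 pit3 -> P1=[8,6,1,4,6,0](2) P2=[0,0,6,0,1,2](4)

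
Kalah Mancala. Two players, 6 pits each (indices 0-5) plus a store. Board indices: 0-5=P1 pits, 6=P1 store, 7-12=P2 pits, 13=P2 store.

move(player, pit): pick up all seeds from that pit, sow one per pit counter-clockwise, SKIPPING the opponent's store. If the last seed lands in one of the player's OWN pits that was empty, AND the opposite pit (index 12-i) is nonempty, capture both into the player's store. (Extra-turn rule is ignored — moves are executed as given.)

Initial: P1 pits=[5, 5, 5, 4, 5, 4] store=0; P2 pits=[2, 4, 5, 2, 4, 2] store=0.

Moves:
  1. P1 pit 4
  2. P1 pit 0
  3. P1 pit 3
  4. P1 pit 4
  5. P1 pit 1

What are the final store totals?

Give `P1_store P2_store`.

Move 1: P1 pit4 -> P1=[5,5,5,4,0,5](1) P2=[3,5,6,2,4,2](0)
Move 2: P1 pit0 -> P1=[0,6,6,5,1,6](1) P2=[3,5,6,2,4,2](0)
Move 3: P1 pit3 -> P1=[0,6,6,0,2,7](2) P2=[4,6,6,2,4,2](0)
Move 4: P1 pit4 -> P1=[0,6,6,0,0,8](3) P2=[4,6,6,2,4,2](0)
Move 5: P1 pit1 -> P1=[0,0,7,1,1,9](4) P2=[5,6,6,2,4,2](0)

Answer: 4 0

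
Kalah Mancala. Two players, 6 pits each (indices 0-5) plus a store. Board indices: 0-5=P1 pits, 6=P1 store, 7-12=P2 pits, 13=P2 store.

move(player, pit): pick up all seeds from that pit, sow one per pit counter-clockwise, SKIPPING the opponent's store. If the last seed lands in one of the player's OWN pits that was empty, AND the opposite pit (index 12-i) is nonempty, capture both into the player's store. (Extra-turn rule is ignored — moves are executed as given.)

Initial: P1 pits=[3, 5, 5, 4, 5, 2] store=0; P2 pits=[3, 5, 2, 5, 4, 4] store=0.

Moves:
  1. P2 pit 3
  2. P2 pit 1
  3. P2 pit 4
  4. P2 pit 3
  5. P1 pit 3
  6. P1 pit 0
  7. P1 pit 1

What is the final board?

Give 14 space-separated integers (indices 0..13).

Move 1: P2 pit3 -> P1=[4,6,5,4,5,2](0) P2=[3,5,2,0,5,5](1)
Move 2: P2 pit1 -> P1=[4,6,5,4,5,2](0) P2=[3,0,3,1,6,6](2)
Move 3: P2 pit4 -> P1=[5,7,6,5,5,2](0) P2=[3,0,3,1,0,7](3)
Move 4: P2 pit3 -> P1=[5,0,6,5,5,2](0) P2=[3,0,3,0,0,7](11)
Move 5: P1 pit3 -> P1=[5,0,6,0,6,3](1) P2=[4,1,3,0,0,7](11)
Move 6: P1 pit0 -> P1=[0,1,7,1,7,4](1) P2=[4,1,3,0,0,7](11)
Move 7: P1 pit1 -> P1=[0,0,8,1,7,4](1) P2=[4,1,3,0,0,7](11)

Answer: 0 0 8 1 7 4 1 4 1 3 0 0 7 11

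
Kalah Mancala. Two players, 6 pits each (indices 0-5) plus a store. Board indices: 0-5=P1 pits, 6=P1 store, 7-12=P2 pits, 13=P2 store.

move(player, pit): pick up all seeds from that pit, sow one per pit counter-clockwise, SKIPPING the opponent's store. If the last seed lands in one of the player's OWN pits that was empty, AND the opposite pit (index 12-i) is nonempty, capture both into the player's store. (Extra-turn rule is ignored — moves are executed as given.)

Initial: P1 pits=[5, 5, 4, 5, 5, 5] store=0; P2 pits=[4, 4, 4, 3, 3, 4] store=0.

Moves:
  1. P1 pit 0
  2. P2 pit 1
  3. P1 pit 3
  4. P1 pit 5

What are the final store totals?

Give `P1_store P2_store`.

Answer: 2 0

Derivation:
Move 1: P1 pit0 -> P1=[0,6,5,6,6,6](0) P2=[4,4,4,3,3,4](0)
Move 2: P2 pit1 -> P1=[0,6,5,6,6,6](0) P2=[4,0,5,4,4,5](0)
Move 3: P1 pit3 -> P1=[0,6,5,0,7,7](1) P2=[5,1,6,4,4,5](0)
Move 4: P1 pit5 -> P1=[0,6,5,0,7,0](2) P2=[6,2,7,5,5,6](0)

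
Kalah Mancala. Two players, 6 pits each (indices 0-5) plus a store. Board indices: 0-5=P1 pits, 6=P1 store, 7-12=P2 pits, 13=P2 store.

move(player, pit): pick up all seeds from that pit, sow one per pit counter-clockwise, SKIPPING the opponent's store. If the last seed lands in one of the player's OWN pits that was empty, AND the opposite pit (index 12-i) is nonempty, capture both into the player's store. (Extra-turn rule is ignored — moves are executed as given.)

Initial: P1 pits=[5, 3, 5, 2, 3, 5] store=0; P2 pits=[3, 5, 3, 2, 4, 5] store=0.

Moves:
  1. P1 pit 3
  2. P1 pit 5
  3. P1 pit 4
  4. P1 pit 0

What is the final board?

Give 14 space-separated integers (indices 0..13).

Move 1: P1 pit3 -> P1=[5,3,5,0,4,6](0) P2=[3,5,3,2,4,5](0)
Move 2: P1 pit5 -> P1=[5,3,5,0,4,0](1) P2=[4,6,4,3,5,5](0)
Move 3: P1 pit4 -> P1=[5,3,5,0,0,1](2) P2=[5,7,4,3,5,5](0)
Move 4: P1 pit0 -> P1=[0,4,6,1,1,2](2) P2=[5,7,4,3,5,5](0)

Answer: 0 4 6 1 1 2 2 5 7 4 3 5 5 0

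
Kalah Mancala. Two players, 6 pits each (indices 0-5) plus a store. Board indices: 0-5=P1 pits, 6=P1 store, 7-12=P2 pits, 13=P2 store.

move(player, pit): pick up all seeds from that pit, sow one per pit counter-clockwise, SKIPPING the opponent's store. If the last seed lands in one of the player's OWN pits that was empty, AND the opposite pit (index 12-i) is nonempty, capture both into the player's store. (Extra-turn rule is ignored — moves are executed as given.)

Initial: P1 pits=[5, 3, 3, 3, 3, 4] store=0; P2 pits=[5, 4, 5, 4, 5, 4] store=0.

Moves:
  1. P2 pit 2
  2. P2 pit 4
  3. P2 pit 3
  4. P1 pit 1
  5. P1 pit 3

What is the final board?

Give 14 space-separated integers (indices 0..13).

Answer: 8 0 5 0 5 6 2 6 5 0 0 1 7 3

Derivation:
Move 1: P2 pit2 -> P1=[6,3,3,3,3,4](0) P2=[5,4,0,5,6,5](1)
Move 2: P2 pit4 -> P1=[7,4,4,4,3,4](0) P2=[5,4,0,5,0,6](2)
Move 3: P2 pit3 -> P1=[8,5,4,4,3,4](0) P2=[5,4,0,0,1,7](3)
Move 4: P1 pit1 -> P1=[8,0,5,5,4,5](1) P2=[5,4,0,0,1,7](3)
Move 5: P1 pit3 -> P1=[8,0,5,0,5,6](2) P2=[6,5,0,0,1,7](3)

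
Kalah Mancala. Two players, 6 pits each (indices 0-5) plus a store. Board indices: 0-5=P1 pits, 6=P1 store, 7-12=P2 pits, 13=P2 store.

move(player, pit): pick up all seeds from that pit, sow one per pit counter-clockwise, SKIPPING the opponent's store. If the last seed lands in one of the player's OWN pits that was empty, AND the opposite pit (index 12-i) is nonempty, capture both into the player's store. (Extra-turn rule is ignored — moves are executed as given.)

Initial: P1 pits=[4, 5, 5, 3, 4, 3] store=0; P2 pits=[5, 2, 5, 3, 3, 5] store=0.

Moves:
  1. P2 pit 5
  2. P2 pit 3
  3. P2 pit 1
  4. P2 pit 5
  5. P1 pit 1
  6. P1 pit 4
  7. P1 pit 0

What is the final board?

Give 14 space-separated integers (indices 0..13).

Answer: 0 1 2 6 1 6 2 7 1 7 0 4 0 10

Derivation:
Move 1: P2 pit5 -> P1=[5,6,6,4,4,3](0) P2=[5,2,5,3,3,0](1)
Move 2: P2 pit3 -> P1=[5,6,6,4,4,3](0) P2=[5,2,5,0,4,1](2)
Move 3: P2 pit1 -> P1=[5,6,0,4,4,3](0) P2=[5,0,6,0,4,1](9)
Move 4: P2 pit5 -> P1=[5,6,0,4,4,3](0) P2=[5,0,6,0,4,0](10)
Move 5: P1 pit1 -> P1=[5,0,1,5,5,4](1) P2=[6,0,6,0,4,0](10)
Move 6: P1 pit4 -> P1=[5,0,1,5,0,5](2) P2=[7,1,7,0,4,0](10)
Move 7: P1 pit0 -> P1=[0,1,2,6,1,6](2) P2=[7,1,7,0,4,0](10)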